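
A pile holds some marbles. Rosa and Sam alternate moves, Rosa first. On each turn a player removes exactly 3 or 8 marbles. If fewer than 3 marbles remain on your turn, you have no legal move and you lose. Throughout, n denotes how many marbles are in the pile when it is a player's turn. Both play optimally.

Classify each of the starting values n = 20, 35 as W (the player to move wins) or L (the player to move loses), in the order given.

Use the standard recursion: the mover loses at a terminal position; elsewhere, the mover wins exactly when some move hands the opponent an L position.
n=0: no move → L
n=1: no move → L
n=2: no move → L
n=3: →0(L), so W
n=4: →1(L), so W
n=5: →2(L), so W
n=6: →3(W) only, which is W, so L
n=7: →4(W) only, which is W, so L
n=8: →0(L), so W
n=9: →6(L), so W
n=10: →7(L), so W
n=11: →8(W), 3(W) — all W, so L
n=12: →9(W), 4(W) — all W, so L
n=13: →10(W), 5(W) — all W, so L
n=14: →11(L), so W
n=15: →12(L), so W
n=16: →13(L), so W
n=17: →14(W), 9(W) — all W, so L
n=18: →15(W), 10(W) — all W, so L
n=19: →11(L), so W
n=20: →17(L), so W
n=21: →18(L), so W
n=22: →19(W), 14(W) — all W, so L
n=23: →20(W), 15(W) — all W, so L
n=24: →21(W), 16(W) — all W, so L
n=25: →22(L), so W
n=26: →23(L), so W
n=27: →24(L), so W
n=28: →25(W), 20(W) — all W, so L
n=29: →26(W), 21(W) — all W, so L
n=30: →22(L), so W
n=31: →28(L), so W
n=32: →29(L), so W
n=33: →30(W), 25(W) — all W, so L
n=34: →31(W), 26(W) — all W, so L
n=35: →32(W), 27(W) — all W, so L

20: W, 35: L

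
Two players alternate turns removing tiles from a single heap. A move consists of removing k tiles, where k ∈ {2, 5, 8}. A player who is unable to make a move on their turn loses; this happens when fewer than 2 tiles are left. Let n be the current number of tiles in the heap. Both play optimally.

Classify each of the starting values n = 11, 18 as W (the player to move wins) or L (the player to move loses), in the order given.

Classify positions by backward induction: terminal positions (no move available) are L. From any other position, the mover wins iff some move reaches an L.
n=0: no move → L
n=1: no move → L
n=2: can move to 0, which is L ⇒ W
n=3: can move to 1, which is L ⇒ W
n=4: the only move is to 2(W), a W ⇒ L
n=5: can move to 0, which is L ⇒ W
n=6: can move to 4, which is L ⇒ W
n=7: moves to 5(W), 2(W); every one is W ⇒ L
n=8: can move to 0, which is L ⇒ W
n=9: can move to 7, which is L ⇒ W
n=10: moves to 8(W), 5(W), 2(W); every one is W ⇒ L
n=11: moves to 9(W), 6(W), 3(W); every one is W ⇒ L
n=12: can move to 10, which is L ⇒ W
n=13: can move to 11, which is L ⇒ W
n=14: moves to 12(W), 9(W), 6(W); every one is W ⇒ L
n=15: can move to 10, which is L ⇒ W
n=16: can move to 14, which is L ⇒ W
n=17: moves to 15(W), 12(W), 9(W); every one is W ⇒ L
n=18: can move to 10, which is L ⇒ W

11: L, 18: W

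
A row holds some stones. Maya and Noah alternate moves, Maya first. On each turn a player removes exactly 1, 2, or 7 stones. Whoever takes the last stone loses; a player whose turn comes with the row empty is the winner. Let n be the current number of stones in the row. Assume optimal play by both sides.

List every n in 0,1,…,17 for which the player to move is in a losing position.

Use the standard recursion: the mover wins at a terminal position; elsewhere, the mover wins exactly when some move hands the opponent an L position.
n=0: no move; the opponent has just taken the last stone and therefore loses → W
n=1: L (sole option 0(W) is W)
n=2: W (go to 1, an L position)
n=3: W (go to 1, an L position)
n=4: L (options 3(W), 2(W) are all W)
n=5: W (go to 4, an L position)
n=6: W (go to 4, an L position)
n=7: L (options 6(W), 5(W), 0(W) are all W)
n=8: W (go to 7, an L position)
n=9: W (go to 7, an L position)
n=10: L (options 9(W), 8(W), 3(W) are all W)
n=11: W (go to 10, an L position)
n=12: W (go to 10, an L position)
n=13: L (options 12(W), 11(W), 6(W) are all W)
n=14: W (go to 13, an L position)
n=15: W (go to 13, an L position)
n=16: L (options 15(W), 14(W), 9(W) are all W)
n=17: W (go to 16, an L position)
The losing starting values of n are exactly the entries labelled L in this table (6 of them).

1, 4, 7, 10, 13, 16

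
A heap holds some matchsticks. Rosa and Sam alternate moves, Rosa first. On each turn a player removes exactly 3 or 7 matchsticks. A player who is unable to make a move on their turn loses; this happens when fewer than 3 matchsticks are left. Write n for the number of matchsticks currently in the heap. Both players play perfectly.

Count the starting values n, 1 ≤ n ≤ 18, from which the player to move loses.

7

Positions with no move are L. A position that does have a move is losing for the player to move precisely when every available move leads to a winning position for the opponent. Fill in the labels:
n=0: no move → L
n=1: no move → L
n=2: no move → L
n=3: W (go to 0, an L position)
n=4: W (go to 1, an L position)
n=5: W (go to 2, an L position)
n=6: L (sole option 3(W) is W)
n=7: W (go to 0, an L position)
n=8: W (go to 1, an L position)
n=9: W (go to 6, an L position)
n=10: L (options 7(W), 3(W) are all W)
n=11: L (options 8(W), 4(W) are all W)
n=12: L (options 9(W), 5(W) are all W)
n=13: W (go to 10, an L position)
n=14: W (go to 11, an L position)
n=15: W (go to 12, an L position)
n=16: L (options 13(W), 9(W) are all W)
n=17: W (go to 10, an L position)
n=18: W (go to 11, an L position)
L entries with 1 ≤ n ≤ 18 (n=0 is outside the asked range and is not counted): n = 1, 2, 6, 10, 11, 12, 16; that makes 7.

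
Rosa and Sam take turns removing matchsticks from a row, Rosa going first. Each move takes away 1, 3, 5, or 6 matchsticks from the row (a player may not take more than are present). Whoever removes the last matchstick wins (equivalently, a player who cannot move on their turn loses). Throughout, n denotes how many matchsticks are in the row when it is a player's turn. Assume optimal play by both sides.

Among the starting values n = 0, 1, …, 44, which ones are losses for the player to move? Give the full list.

0, 2, 4, 11, 13, 15, 22, 24, 26, 33, 35, 37, 44

Classify positions by backward induction: terminal positions (no move available) are L. From any other position, the mover wins iff some move reaches an L.
n=0: no move → L
n=1: reaches L-position 0 → W
n=2: only reaches 1(W), which is W → L
n=3: reaches L-position 2 → W
n=4: only reaches 3(W), 1(W), all W → L
n=5: reaches L-position 4 → W
n=6: reaches L-position 0 → W
n=7: reaches L-position 4 → W
n=8: reaches L-position 2 → W
n=9: reaches L-position 4 → W
n=10: reaches L-position 4 → W
n=11: only reaches 10(W), 8(W), 6(W), 5(W), all W → L
n=12: reaches L-position 11 → W
n=13: only reaches 12(W), 10(W), 8(W), 7(W), all W → L
n=14: reaches L-position 13 → W
n=15: only reaches 14(W), 12(W), 10(W), 9(W), all W → L
n=16: reaches L-position 15 → W
n=17: reaches L-position 11 → W
n=18: reaches L-position 15 → W
n=19: reaches L-position 13 → W
n=20: reaches L-position 15 → W
n=21: reaches L-position 15 → W
n=22: only reaches 21(W), 19(W), 17(W), 16(W), all W → L
n=23: reaches L-position 22 → W
n=24: only reaches 23(W), 21(W), 19(W), 18(W), all W → L
n=25: reaches L-position 24 → W
n=26: only reaches 25(W), 23(W), 21(W), 20(W), all W → L
n=27: reaches L-position 26 → W
n=28: reaches L-position 22 → W
n=29: reaches L-position 26 → W
n=30: reaches L-position 24 → W
n=31: reaches L-position 26 → W
n=32: reaches L-position 26 → W
n=33: only reaches 32(W), 30(W), 28(W), 27(W), all W → L
n=34: reaches L-position 33 → W
n=35: only reaches 34(W), 32(W), 30(W), 29(W), all W → L
n=36: reaches L-position 35 → W
n=37: only reaches 36(W), 34(W), 32(W), 31(W), all W → L
n=38: reaches L-position 37 → W
n=39: reaches L-position 33 → W
n=40: reaches L-position 37 → W
n=41: reaches L-position 35 → W
n=42: reaches L-position 37 → W
n=43: reaches L-position 37 → W
n=44: only reaches 43(W), 41(W), 39(W), 38(W), all W → L
The losing starting values of n are exactly the entries labelled L in this table (13 of them).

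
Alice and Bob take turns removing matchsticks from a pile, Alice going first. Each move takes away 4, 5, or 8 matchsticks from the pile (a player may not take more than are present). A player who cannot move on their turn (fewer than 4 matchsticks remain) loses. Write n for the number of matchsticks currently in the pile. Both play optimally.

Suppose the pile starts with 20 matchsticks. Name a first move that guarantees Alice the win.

Remove 5, leaving 15.

Positions with no move are L. A position that does have a move is losing for the player to move precisely when every available move leads to a winning position for the opponent. Fill in the labels:
n=0: no move → L
n=1: no move → L
n=2: no move → L
n=3: no move → L
n=4: →0(L), so W
n=5: →1(L), so W
n=6: →2(L), so W
n=7: →3(L), so W
n=8: →3(L), so W
n=9: →1(L), so W
n=10: →2(L), so W
n=11: →3(L), so W
n=12: →8(W), 7(W), 4(W) — all W, so L
n=13: →9(W), 8(W), 5(W) — all W, so L
n=14: →10(W), 9(W), 6(W) — all W, so L
n=15: →11(W), 10(W), 7(W) — all W, so L
n=16: →12(L), so W
n=17: →13(L), so W
n=18: →14(L), so W
n=19: →15(L), so W
n=20: →15(L), so W
From 20, the L positions reachable in one move are: 15, 12. Any move reaching one of these is winning.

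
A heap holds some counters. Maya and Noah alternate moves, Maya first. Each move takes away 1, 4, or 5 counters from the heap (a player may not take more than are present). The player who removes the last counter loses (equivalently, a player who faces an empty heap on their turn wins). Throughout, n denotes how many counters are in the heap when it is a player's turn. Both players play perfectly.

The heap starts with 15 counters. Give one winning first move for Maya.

Use the standard recursion: the mover wins at a terminal position; elsewhere, the mover wins exactly when some move hands the opponent an L position.
n=0: no move; the opponent has just taken the last counter and therefore loses → W
n=1: →0(W) only, which is W, so L
n=2: →1(L), so W
n=3: →2(W) only, which is W, so L
n=4: →3(L), so W
n=5: →1(L), so W
n=6: →1(L), so W
n=7: →3(L), so W
n=8: →3(L), so W
n=9: →8(W), 5(W), 4(W) — all W, so L
n=10: →9(L), so W
n=11: →10(W), 7(W), 6(W) — all W, so L
n=12: →11(L), so W
n=13: →9(L), so W
n=14: →9(L), so W
n=15: →11(L), so W
From 15, the L positions reachable in one move are: 11.

Remove 4, leaving 11.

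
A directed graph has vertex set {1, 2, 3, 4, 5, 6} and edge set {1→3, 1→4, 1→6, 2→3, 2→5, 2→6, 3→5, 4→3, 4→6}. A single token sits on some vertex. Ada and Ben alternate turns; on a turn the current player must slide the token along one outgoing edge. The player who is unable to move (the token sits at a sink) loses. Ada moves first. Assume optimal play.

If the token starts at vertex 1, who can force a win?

Ada wins.

Label each position W (a win for the player to move) or L (a loss). A position with no legal move is L; any other position is W exactly when some move reaches an L, and L when every move reaches a W.
Every edge goes from a vertex to one that appears earlier in the order 6, 5, 3, 4, 2, 1, so processing vertices in that order labels each vertex after all of its successors.
6: no outgoing edge → L
5: no outgoing edge → L
3: →5(L), so W
4: →6(L), so W
2: →5(L), so W
1: →6(L), so W
The starting position 1 is W: Ada should move to 6, handing over an L position.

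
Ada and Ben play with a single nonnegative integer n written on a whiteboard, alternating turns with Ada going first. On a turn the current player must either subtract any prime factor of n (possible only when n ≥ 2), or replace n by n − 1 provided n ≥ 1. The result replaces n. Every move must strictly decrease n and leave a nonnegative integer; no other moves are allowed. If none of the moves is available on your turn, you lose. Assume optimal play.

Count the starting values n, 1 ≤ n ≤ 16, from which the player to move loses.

Use the standard recursion: the mover loses at a terminal position; elsewhere, the mover wins exactly when some move hands the opponent an L position.
n=0: no move → L
n=1: →0(L), so W
n=2: →0(L), so W
n=3: →0(L), so W
n=4: →2(W), 3(W) — all W, so L
n=5: →0(L), so W
n=6: →4(L), so W
n=7: →0(L), so W
n=8: →6(W), 7(W) — all W, so L
n=9: →8(L), so W
n=10: →8(L), so W
n=11: →0(L), so W
n=12: →9(W), 10(W), 11(W) — all W, so L
n=13: →0(L), so W
n=14: →12(L), so W
n=15: →12(L), so W
n=16: →14(W), 15(W) — all W, so L
L entries with 1 ≤ n ≤ 16 (n=0 is outside the asked range and is not counted): n = 4, 8, 12, 16; that makes 4.

4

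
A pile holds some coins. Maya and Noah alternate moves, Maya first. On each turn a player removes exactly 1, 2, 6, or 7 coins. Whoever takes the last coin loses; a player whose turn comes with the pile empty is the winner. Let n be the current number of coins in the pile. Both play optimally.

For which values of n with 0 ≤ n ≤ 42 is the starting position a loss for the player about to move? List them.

Use the standard recursion: the mover wins at a terminal position; elsewhere, the mover wins exactly when some move hands the opponent an L position.
n=0: no move; the opponent has just taken the last coin and therefore loses → W
n=1: →0(W) only, which is W, so L
n=2: →1(L), so W
n=3: →1(L), so W
n=4: →3(W), 2(W) — all W, so L
n=5: →4(L), so W
n=6: →4(L), so W
n=7: →1(L), so W
n=8: →1(L), so W
n=9: →8(W), 7(W), 3(W), 2(W) — all W, so L
n=10: →9(L), so W
n=11: →9(L), so W
n=12: →11(W), 10(W), 6(W), 5(W) — all W, so L
n=13: →12(L), so W
n=14: →12(L), so W
n=15: →9(L), so W
n=16: →9(L), so W
n=17: →16(W), 15(W), 11(W), 10(W) — all W, so L
n=18: →17(L), so W
n=19: →17(L), so W
n=20: →19(W), 18(W), 14(W), 13(W) — all W, so L
n=21: →20(L), so W
n=22: →20(L), so W
n=23: →17(L), so W
n=24: →17(L), so W
n=25: →24(W), 23(W), 19(W), 18(W) — all W, so L
n=26: →25(L), so W
n=27: →25(L), so W
n=28: →27(W), 26(W), 22(W), 21(W) — all W, so L
n=29: →28(L), so W
n=30: →28(L), so W
n=31: →25(L), so W
n=32: →25(L), so W
n=33: →32(W), 31(W), 27(W), 26(W) — all W, so L
n=34: →33(L), so W
n=35: →33(L), so W
n=36: →35(W), 34(W), 30(W), 29(W) — all W, so L
n=37: →36(L), so W
n=38: →36(L), so W
n=39: →33(L), so W
n=40: →33(L), so W
n=41: →40(W), 39(W), 35(W), 34(W) — all W, so L
n=42: →41(L), so W
Reading off the rows marked L gives the requested list; there are 11 such values of n.

1, 4, 9, 12, 17, 20, 25, 28, 33, 36, 41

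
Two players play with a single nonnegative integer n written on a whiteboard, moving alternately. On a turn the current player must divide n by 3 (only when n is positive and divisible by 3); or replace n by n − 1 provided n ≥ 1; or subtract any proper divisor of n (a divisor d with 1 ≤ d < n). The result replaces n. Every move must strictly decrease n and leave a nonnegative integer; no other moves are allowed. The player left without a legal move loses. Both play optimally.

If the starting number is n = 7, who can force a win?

Positions with no move are L. A position that does have a move is losing for the player to move precisely when every available move leads to a winning position for the opponent. Fill in the labels:
n=0: no move → L
n=1: can move to 0, which is L ⇒ W
n=2: the only move is to 1(W), a W ⇒ L
n=3: can move to 2, which is L ⇒ W
n=4: can move to 2, which is L ⇒ W
n=5: the only move is to 4(W), a W ⇒ L
n=6: can move to 2, which is L ⇒ W
n=7: the only move is to 6(W), a W ⇒ L
The starting position 7 is L: whatever the player to move does, the opponent receives a W position.

The second player wins.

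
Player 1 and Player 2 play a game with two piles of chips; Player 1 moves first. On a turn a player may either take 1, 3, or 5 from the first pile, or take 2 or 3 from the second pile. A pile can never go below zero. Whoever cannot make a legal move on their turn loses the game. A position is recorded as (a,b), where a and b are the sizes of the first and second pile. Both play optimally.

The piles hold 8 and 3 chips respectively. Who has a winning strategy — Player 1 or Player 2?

Use the standard recursion: the mover loses at a terminal position; elsewhere, the mover wins exactly when some move hands the opponent an L position.
No move ever increases a pile, so every position that can arise here has a ≤ 8 and b ≤ 3; it is enough to label the cells with 0 ≤ a ≤ 8 and 0 ≤ b ≤ 3.
Every move lowers a or b (never raises either), so fill the grid row by row in increasing a, and left to right within a row: each cell's successors are then already labelled.
      b=0  b=1  b=2  b=3
a=0:    L    L    W    W
a=1:    W    W    L    L
a=2:    L    L    W    W
a=3:    W    W    L    L
a=4:    L    L    W    W
a=5:    W    W    L    L
a=6:    L    L    W    W
a=7:    W    W    L    L
a=8:    L    L    W    W
Cells with no legal move (terminal, hence L): (0,0), (0,1).
The remaining L cells, each justified by listing all of its moves:
(1,2): L (options (0,2)(W), (1,0)(W) are all W)
(1,3): L (options (0,3)(W), (1,1)(W), (1,0)(W) are all W)
(2,0): L (sole option (1,0)(W) is W)
(2,1): L (sole option (1,1)(W) is W)
(3,2): L (options (2,2)(W), (0,2)(W), (3,0)(W) are all W)
(3,3): L (options (2,3)(W), (0,3)(W), (3,1)(W), (3,0)(W) are all W)
(4,0): L (options (3,0)(W), (1,0)(W) are all W)
(4,1): L (options (3,1)(W), (1,1)(W) are all W)
(5,2): L (options (4,2)(W), (2,2)(W), (0,2)(W), (5,0)(W) are all W)
(5,3): L (options (4,3)(W), (2,3)(W), (0,3)(W), (5,1)(W), (5,0)(W) are all W)
(6,0): L (options (5,0)(W), (3,0)(W), (1,0)(W) are all W)
(6,1): L (options (5,1)(W), (3,1)(W), (1,1)(W) are all W)
(7,2): L (options (6,2)(W), (4,2)(W), (2,2)(W), (7,0)(W) are all W)
(7,3): L (options (6,3)(W), (4,3)(W), (2,3)(W), (7,1)(W), (7,0)(W) are all W)
(8,0): L (options (7,0)(W), (5,0)(W), (3,0)(W) are all W)
(8,1): L (options (7,1)(W), (5,1)(W), (3,1)(W) are all W)
Every other cell has at least one move into one of the L cells above, so it is W.
From (8,3) Player 1 can move to (7,3), reaching an L position.

Player 1 wins.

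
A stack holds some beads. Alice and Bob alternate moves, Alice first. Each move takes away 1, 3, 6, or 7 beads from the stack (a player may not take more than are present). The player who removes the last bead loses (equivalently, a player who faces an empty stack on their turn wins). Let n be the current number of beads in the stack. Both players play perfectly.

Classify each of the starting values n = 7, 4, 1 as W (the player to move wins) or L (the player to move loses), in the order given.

Compute win/loss labels from the base case upward. A position with no move is W. Any other position is W if it can reach an L in one move, else L.
n=0: no move; the opponent has just taken the last bead and therefore loses → W
n=1: the only move is to 0(W), a W ⇒ L
n=2: can move to 1, which is L ⇒ W
n=3: moves to 2(W), 0(W); every one is W ⇒ L
n=4: can move to 3, which is L ⇒ W
n=5: moves to 4(W), 2(W); every one is W ⇒ L
n=6: can move to 5, which is L ⇒ W
n=7: can move to 1, which is L ⇒ W

7: W, 4: W, 1: L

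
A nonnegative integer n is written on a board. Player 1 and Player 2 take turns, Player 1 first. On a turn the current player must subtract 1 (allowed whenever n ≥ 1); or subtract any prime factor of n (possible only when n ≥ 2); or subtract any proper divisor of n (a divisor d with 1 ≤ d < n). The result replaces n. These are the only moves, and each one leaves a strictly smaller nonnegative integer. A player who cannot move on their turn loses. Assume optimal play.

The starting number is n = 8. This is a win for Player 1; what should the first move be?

Positions with no move are L. A position that does have a move is losing for the player to move precisely when every available move leads to a winning position for the opponent. Fill in the labels:
n=0: no move → L
n=1: can move to 0, which is L ⇒ W
n=2: can move to 0, which is L ⇒ W
n=3: can move to 0, which is L ⇒ W
n=4: moves to 2(W), 3(W); every one is W ⇒ L
n=5: can move to 0, which is L ⇒ W
n=6: can move to 4, which is L ⇒ W
n=7: can move to 0, which is L ⇒ W
n=8: can move to 4, which is L ⇒ W
From 8, the L positions reachable in one move are: 4.

Move to 4.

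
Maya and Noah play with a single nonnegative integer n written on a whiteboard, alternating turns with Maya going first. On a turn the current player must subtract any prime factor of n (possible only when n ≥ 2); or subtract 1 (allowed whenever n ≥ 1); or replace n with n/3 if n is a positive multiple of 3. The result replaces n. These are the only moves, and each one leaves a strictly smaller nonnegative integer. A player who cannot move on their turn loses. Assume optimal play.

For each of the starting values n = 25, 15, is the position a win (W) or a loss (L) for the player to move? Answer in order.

25: L, 15: W

Classify positions by backward induction: terminal positions (no move available) are L. From any other position, the mover wins iff some move reaches an L.
n=0: no move → L
n=1: →0(L), so W
n=2: →0(L), so W
n=3: →0(L), so W
n=4: →2(W), 3(W) — all W, so L
n=5: →0(L), so W
n=6: →4(L), so W
n=7: →0(L), so W
n=8: →6(W), 7(W) — all W, so L
n=9: →8(L), so W
n=10: →8(L), so W
n=11: →0(L), so W
n=12: →4(L), so W
n=13: →0(L), so W
n=14: →7(W), 12(W), 13(W) — all W, so L
n=15: →14(L), so W
n=16: →14(L), so W
n=17: →0(L), so W
n=18: →6(W), 15(W), 16(W), 17(W) — all W, so L
n=19: →0(L), so W
n=20: →18(L), so W
n=21: →14(L), so W
n=22: →11(W), 20(W), 21(W) — all W, so L
n=23: →0(L), so W
n=24: →8(L), so W
n=25: →20(W), 24(W) — all W, so L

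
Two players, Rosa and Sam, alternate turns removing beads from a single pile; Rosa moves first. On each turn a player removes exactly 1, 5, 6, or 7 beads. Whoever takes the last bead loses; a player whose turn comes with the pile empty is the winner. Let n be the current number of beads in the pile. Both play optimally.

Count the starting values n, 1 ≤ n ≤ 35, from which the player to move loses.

Classify positions by backward induction: terminal positions (no move available) are W. From any other position, the mover wins iff some move reaches an L.
n=0: no move; the opponent has just taken the last bead and therefore loses → W
n=1: only reaches 0(W), which is W → L
n=2: reaches L-position 1 → W
n=3: only reaches 2(W), which is W → L
n=4: reaches L-position 3 → W
n=5: only reaches 4(W), 0(W), all W → L
n=6: reaches L-position 5 → W
n=7: reaches L-position 1 → W
n=8: reaches L-position 3 → W
n=9: reaches L-position 3 → W
n=10: reaches L-position 5 → W
n=11: reaches L-position 5 → W
n=12: reaches L-position 5 → W
n=13: only reaches 12(W), 8(W), 7(W), 6(W), all W → L
n=14: reaches L-position 13 → W
n=15: only reaches 14(W), 10(W), 9(W), 8(W), all W → L
n=16: reaches L-position 15 → W
n=17: only reaches 16(W), 12(W), 11(W), 10(W), all W → L
n=18: reaches L-position 17 → W
n=19: reaches L-position 13 → W
n=20: reaches L-position 15 → W
n=21: reaches L-position 15 → W
n=22: reaches L-position 17 → W
n=23: reaches L-position 17 → W
n=24: reaches L-position 17 → W
n=25: only reaches 24(W), 20(W), 19(W), 18(W), all W → L
n=26: reaches L-position 25 → W
n=27: only reaches 26(W), 22(W), 21(W), 20(W), all W → L
n=28: reaches L-position 27 → W
n=29: only reaches 28(W), 24(W), 23(W), 22(W), all W → L
n=30: reaches L-position 29 → W
n=31: reaches L-position 25 → W
n=32: reaches L-position 27 → W
n=33: reaches L-position 27 → W
n=34: reaches L-position 29 → W
n=35: reaches L-position 29 → W
L entries with 1 ≤ n ≤ 35 (the range starts at n=1): n = 1, 3, 5, 13, 15, 17, 25, 27, 29; that makes 9.

9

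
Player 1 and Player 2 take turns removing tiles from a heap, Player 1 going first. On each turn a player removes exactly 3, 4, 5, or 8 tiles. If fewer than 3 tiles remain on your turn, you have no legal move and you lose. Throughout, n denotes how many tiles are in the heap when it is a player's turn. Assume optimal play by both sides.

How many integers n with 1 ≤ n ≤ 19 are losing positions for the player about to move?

Label each position W (a win for the player to move) or L (a loss). A position with no legal move is L; any other position is W exactly when some move reaches an L, and L when every move reaches a W.
n=0: no move → L
n=1: no move → L
n=2: no move → L
n=3: can move to 0, which is L ⇒ W
n=4: can move to 1, which is L ⇒ W
n=5: can move to 2, which is L ⇒ W
n=6: can move to 2, which is L ⇒ W
n=7: can move to 2, which is L ⇒ W
n=8: can move to 0, which is L ⇒ W
n=9: can move to 1, which is L ⇒ W
n=10: can move to 2, which is L ⇒ W
n=11: moves to 8(W), 7(W), 6(W), 3(W); every one is W ⇒ L
n=12: moves to 9(W), 8(W), 7(W), 4(W); every one is W ⇒ L
n=13: moves to 10(W), 9(W), 8(W), 5(W); every one is W ⇒ L
n=14: can move to 11, which is L ⇒ W
n=15: can move to 12, which is L ⇒ W
n=16: can move to 13, which is L ⇒ W
n=17: can move to 13, which is L ⇒ W
n=18: can move to 13, which is L ⇒ W
n=19: can move to 11, which is L ⇒ W
L entries with 1 ≤ n ≤ 19 (n=0 is outside the asked range and is not counted): n = 1, 2, 11, 12, 13; that makes 5.

5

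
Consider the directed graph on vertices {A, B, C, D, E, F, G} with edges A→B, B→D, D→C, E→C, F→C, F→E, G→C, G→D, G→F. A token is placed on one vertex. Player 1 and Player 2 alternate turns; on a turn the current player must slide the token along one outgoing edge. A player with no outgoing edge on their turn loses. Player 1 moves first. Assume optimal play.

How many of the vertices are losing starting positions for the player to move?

Build the W/L table. Terminal = L. A non-terminal position is W if it has a move to some L; otherwise it is L.
Every edge goes from a vertex to one that appears earlier in the order C, E, F, D, B, G, A, so processing vertices in that order labels each vertex after all of its successors.
C: no outgoing edge → L
E: →C(L), so W
F: →C(L), so W
D: →C(L), so W
B: →D(W) only, which is W, so L
G: →C(L), so W
A: →B(L), so W
The L vertices are B, C; that is 2 in all.

2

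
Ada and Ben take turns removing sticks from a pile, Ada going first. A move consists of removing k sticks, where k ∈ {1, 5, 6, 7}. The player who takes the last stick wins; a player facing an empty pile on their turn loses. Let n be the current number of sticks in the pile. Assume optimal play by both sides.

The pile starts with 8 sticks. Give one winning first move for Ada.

Label each position W (a win for the player to move) or L (a loss). A position with no legal move is L; any other position is W exactly when some move reaches an L, and L when every move reaches a W.
n=0: no move → L
n=1: W (go to 0, an L position)
n=2: L (sole option 1(W) is W)
n=3: W (go to 2, an L position)
n=4: L (sole option 3(W) is W)
n=5: W (go to 4, an L position)
n=6: W (go to 0, an L position)
n=7: W (go to 2, an L position)
n=8: W (go to 2, an L position)
From 8, the L positions reachable in one move are: 2.

Remove 6, leaving 2.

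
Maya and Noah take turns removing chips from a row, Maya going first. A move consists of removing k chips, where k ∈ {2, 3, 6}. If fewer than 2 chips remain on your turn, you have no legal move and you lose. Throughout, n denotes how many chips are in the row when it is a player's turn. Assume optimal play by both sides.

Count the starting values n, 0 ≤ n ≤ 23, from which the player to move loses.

9

Classify positions by backward induction: terminal positions (no move available) are L. From any other position, the mover wins iff some move reaches an L.
n=0: no move → L
n=1: no move → L
n=2: reaches L-position 0 → W
n=3: reaches L-position 1 → W
n=4: reaches L-position 1 → W
n=5: only reaches 3(W), 2(W), all W → L
n=6: reaches L-position 0 → W
n=7: reaches L-position 5 → W
n=8: reaches L-position 5 → W
n=9: only reaches 7(W), 6(W), 3(W), all W → L
n=10: only reaches 8(W), 7(W), 4(W), all W → L
n=11: reaches L-position 9 → W
n=12: reaches L-position 10 → W
n=13: reaches L-position 10 → W
n=14: only reaches 12(W), 11(W), 8(W), all W → L
n=15: reaches L-position 9 → W
n=16: reaches L-position 14 → W
n=17: reaches L-position 14 → W
n=18: only reaches 16(W), 15(W), 12(W), all W → L
n=19: only reaches 17(W), 16(W), 13(W), all W → L
n=20: reaches L-position 18 → W
n=21: reaches L-position 19 → W
n=22: reaches L-position 19 → W
n=23: only reaches 21(W), 20(W), 17(W), all W → L
L entries with 0 ≤ n ≤ 23: n = 0, 1, 5, 9, 10, 14, 18, 19, 23; that makes 9.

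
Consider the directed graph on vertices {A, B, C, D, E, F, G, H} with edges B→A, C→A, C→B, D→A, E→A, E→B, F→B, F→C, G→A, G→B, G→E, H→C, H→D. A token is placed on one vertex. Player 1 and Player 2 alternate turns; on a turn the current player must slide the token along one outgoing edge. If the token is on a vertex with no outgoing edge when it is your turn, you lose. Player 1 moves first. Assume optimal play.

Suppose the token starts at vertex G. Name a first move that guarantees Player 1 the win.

Work bottom-up. With no move the player to move loses. Otherwise the position is W if at least one move leads to an L position for the opponent, and L if every move leads to a W.
Every edge goes from a vertex to one that appears earlier in the order A, B, D, C, H, E, G, F, so processing vertices in that order labels each vertex after all of its successors.
A: no outgoing edge → L
B: W (go to A, an L position)
D: W (go to A, an L position)
C: W (go to A, an L position)
H: L (options C(W), D(W) are all W)
E: W (go to A, an L position)
G: W (go to A, an L position)
F: L (options C(W), B(W) are all W)
From G, the L positions reachable in one move are: A.

Move to A.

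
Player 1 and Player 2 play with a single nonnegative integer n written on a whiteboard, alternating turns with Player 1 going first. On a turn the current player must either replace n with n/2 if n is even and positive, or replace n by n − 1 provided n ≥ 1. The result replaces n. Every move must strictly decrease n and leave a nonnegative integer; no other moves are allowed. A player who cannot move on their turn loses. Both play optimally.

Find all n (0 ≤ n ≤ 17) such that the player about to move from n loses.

0, 2, 5, 7, 9, 11, 13, 15, 17

Compute win/loss labels from the base case upward. A position with no move is L. Any other position is W if it can reach an L in one move, else L.
n=0: no move → L
n=1: W (go to 0, an L position)
n=2: L (sole option 1(W) is W)
n=3: W (go to 2, an L position)
n=4: W (go to 2, an L position)
n=5: L (sole option 4(W) is W)
n=6: W (go to 5, an L position)
n=7: L (sole option 6(W) is W)
n=8: W (go to 7, an L position)
n=9: L (sole option 8(W) is W)
n=10: W (go to 5, an L position)
n=11: L (sole option 10(W) is W)
n=12: W (go to 11, an L position)
n=13: L (sole option 12(W) is W)
n=14: W (go to 7, an L position)
n=15: L (sole option 14(W) is W)
n=16: W (go to 15, an L position)
n=17: L (sole option 16(W) is W)
The losing starting values of n are exactly the entries labelled L in this table (9 of them).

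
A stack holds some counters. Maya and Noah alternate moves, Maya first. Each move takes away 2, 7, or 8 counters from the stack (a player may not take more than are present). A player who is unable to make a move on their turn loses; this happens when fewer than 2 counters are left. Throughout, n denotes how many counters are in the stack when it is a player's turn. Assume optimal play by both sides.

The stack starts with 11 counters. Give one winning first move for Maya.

Remove 7, leaving 4.

Positions with no move are L. A position that does have a move is losing for the player to move precisely when every available move leads to a winning position for the opponent. Fill in the labels:
n=0: no move → L
n=1: no move → L
n=2: can move to 0, which is L ⇒ W
n=3: can move to 1, which is L ⇒ W
n=4: the only move is to 2(W), a W ⇒ L
n=5: the only move is to 3(W), a W ⇒ L
n=6: can move to 4, which is L ⇒ W
n=7: can move to 5, which is L ⇒ W
n=8: can move to 1, which is L ⇒ W
n=9: can move to 1, which is L ⇒ W
n=10: moves to 8(W), 3(W), 2(W); every one is W ⇒ L
n=11: can move to 4, which is L ⇒ W
From 11, the L positions reachable in one move are: 4.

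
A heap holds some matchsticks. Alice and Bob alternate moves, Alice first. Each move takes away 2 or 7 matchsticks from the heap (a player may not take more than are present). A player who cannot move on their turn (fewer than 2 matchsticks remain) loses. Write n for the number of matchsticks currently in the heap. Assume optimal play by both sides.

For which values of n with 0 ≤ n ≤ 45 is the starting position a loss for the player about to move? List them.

Build the W/L table. Terminal = L. A non-terminal position is W if it has a move to some L; otherwise it is L.
n=0: no move → L
n=1: no move → L
n=2: can move to 0, which is L ⇒ W
n=3: can move to 1, which is L ⇒ W
n=4: the only move is to 2(W), a W ⇒ L
n=5: the only move is to 3(W), a W ⇒ L
n=6: can move to 4, which is L ⇒ W
n=7: can move to 5, which is L ⇒ W
n=8: can move to 1, which is L ⇒ W
n=9: moves to 7(W), 2(W); every one is W ⇒ L
n=10: moves to 8(W), 3(W); every one is W ⇒ L
n=11: can move to 9, which is L ⇒ W
n=12: can move to 10, which is L ⇒ W
n=13: moves to 11(W), 6(W); every one is W ⇒ L
n=14: moves to 12(W), 7(W); every one is W ⇒ L
n=15: can move to 13, which is L ⇒ W
n=16: can move to 14, which is L ⇒ W
n=17: can move to 10, which is L ⇒ W
n=18: moves to 16(W), 11(W); every one is W ⇒ L
n=19: moves to 17(W), 12(W); every one is W ⇒ L
n=20: can move to 18, which is L ⇒ W
n=21: can move to 19, which is L ⇒ W
n=22: moves to 20(W), 15(W); every one is W ⇒ L
n=23: moves to 21(W), 16(W); every one is W ⇒ L
n=24: can move to 22, which is L ⇒ W
n=25: can move to 23, which is L ⇒ W
n=26: can move to 19, which is L ⇒ W
n=27: moves to 25(W), 20(W); every one is W ⇒ L
n=28: moves to 26(W), 21(W); every one is W ⇒ L
n=29: can move to 27, which is L ⇒ W
n=30: can move to 28, which is L ⇒ W
n=31: moves to 29(W), 24(W); every one is W ⇒ L
n=32: moves to 30(W), 25(W); every one is W ⇒ L
n=33: can move to 31, which is L ⇒ W
n=34: can move to 32, which is L ⇒ W
n=35: can move to 28, which is L ⇒ W
n=36: moves to 34(W), 29(W); every one is W ⇒ L
n=37: moves to 35(W), 30(W); every one is W ⇒ L
n=38: can move to 36, which is L ⇒ W
n=39: can move to 37, which is L ⇒ W
n=40: moves to 38(W), 33(W); every one is W ⇒ L
n=41: moves to 39(W), 34(W); every one is W ⇒ L
n=42: can move to 40, which is L ⇒ W
n=43: can move to 41, which is L ⇒ W
n=44: can move to 37, which is L ⇒ W
n=45: moves to 43(W), 38(W); every one is W ⇒ L
The losing starting values of n are exactly the entries labelled L in this table (21 of them).

0, 1, 4, 5, 9, 10, 13, 14, 18, 19, 22, 23, 27, 28, 31, 32, 36, 37, 40, 41, 45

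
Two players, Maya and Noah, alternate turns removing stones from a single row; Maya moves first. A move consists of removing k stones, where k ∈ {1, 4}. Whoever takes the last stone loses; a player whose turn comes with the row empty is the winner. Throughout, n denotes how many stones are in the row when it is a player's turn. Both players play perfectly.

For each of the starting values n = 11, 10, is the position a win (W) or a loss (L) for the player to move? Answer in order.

Positions with no move are W. A position that does have a move is losing for the player to move precisely when every available move leads to a winning position for the opponent. Fill in the labels:
n=0: no move; the opponent has just taken the last stone and therefore loses → W
n=1: the only move is to 0(W), a W ⇒ L
n=2: can move to 1, which is L ⇒ W
n=3: the only move is to 2(W), a W ⇒ L
n=4: can move to 3, which is L ⇒ W
n=5: can move to 1, which is L ⇒ W
n=6: moves to 5(W), 2(W); every one is W ⇒ L
n=7: can move to 6, which is L ⇒ W
n=8: moves to 7(W), 4(W); every one is W ⇒ L
n=9: can move to 8, which is L ⇒ W
n=10: can move to 6, which is L ⇒ W
n=11: moves to 10(W), 7(W); every one is W ⇒ L

11: L, 10: W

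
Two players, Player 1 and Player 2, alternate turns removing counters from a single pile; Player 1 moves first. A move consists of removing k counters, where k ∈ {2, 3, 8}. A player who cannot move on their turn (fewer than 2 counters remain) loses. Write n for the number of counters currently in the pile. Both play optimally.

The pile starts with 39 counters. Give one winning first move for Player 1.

Remove 3, leaving 36.

Work bottom-up. With no move the player to move loses. Otherwise the position is W if at least one move leads to an L position for the opponent, and L if every move leads to a W.
n=0: no move → L
n=1: no move → L
n=2: can move to 0, which is L ⇒ W
n=3: can move to 1, which is L ⇒ W
n=4: can move to 1, which is L ⇒ W
n=5: moves to 3(W), 2(W); every one is W ⇒ L
n=6: moves to 4(W), 3(W); every one is W ⇒ L
n=7: can move to 5, which is L ⇒ W
n=8: can move to 6, which is L ⇒ W
n=9: can move to 6, which is L ⇒ W
n=10: moves to 8(W), 7(W), 2(W); every one is W ⇒ L
n=11: moves to 9(W), 8(W), 3(W); every one is W ⇒ L
n=12: can move to 10, which is L ⇒ W
n=13: can move to 11, which is L ⇒ W
n=14: can move to 11, which is L ⇒ W
n=15: moves to 13(W), 12(W), 7(W); every one is W ⇒ L
n=16: moves to 14(W), 13(W), 8(W); every one is W ⇒ L
n=17: can move to 15, which is L ⇒ W
n=18: can move to 16, which is L ⇒ W
n=19: can move to 16, which is L ⇒ W
n=20: moves to 18(W), 17(W), 12(W); every one is W ⇒ L
n=21: moves to 19(W), 18(W), 13(W); every one is W ⇒ L
n=22: can move to 20, which is L ⇒ W
n=23: can move to 21, which is L ⇒ W
n=24: can move to 21, which is L ⇒ W
n=25: moves to 23(W), 22(W), 17(W); every one is W ⇒ L
n=26: moves to 24(W), 23(W), 18(W); every one is W ⇒ L
n=27: can move to 25, which is L ⇒ W
n=28: can move to 26, which is L ⇒ W
n=29: can move to 26, which is L ⇒ W
n=30: moves to 28(W), 27(W), 22(W); every one is W ⇒ L
n=31: moves to 29(W), 28(W), 23(W); every one is W ⇒ L
n=32: can move to 30, which is L ⇒ W
n=33: can move to 31, which is L ⇒ W
n=34: can move to 31, which is L ⇒ W
n=35: moves to 33(W), 32(W), 27(W); every one is W ⇒ L
n=36: moves to 34(W), 33(W), 28(W); every one is W ⇒ L
n=37: can move to 35, which is L ⇒ W
n=38: can move to 36, which is L ⇒ W
n=39: can move to 36, which is L ⇒ W
From 39, the L positions reachable in one move are: 36, 31. Any move reaching one of these is winning.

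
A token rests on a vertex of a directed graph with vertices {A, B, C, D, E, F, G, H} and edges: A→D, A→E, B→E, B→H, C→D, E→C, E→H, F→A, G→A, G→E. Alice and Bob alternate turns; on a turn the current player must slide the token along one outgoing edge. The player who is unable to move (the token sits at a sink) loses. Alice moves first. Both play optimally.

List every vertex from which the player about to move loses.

D, F, G, H

Classify positions by backward induction: terminal positions (no move available) are L. From any other position, the mover wins iff some move reaches an L.
Every edge goes from a vertex to one that appears earlier in the order H, D, C, E, A, G, B, F, so processing vertices in that order labels each vertex after all of its successors.
H: no outgoing edge → L
D: no outgoing edge → L
C: can move to D, which is L ⇒ W
E: can move to H, which is L ⇒ W
A: can move to D, which is L ⇒ W
G: moves to A(W), E(W); every one is W ⇒ L
B: can move to H, which is L ⇒ W
F: the only move is to A(W), a W ⇒ L
Reading off the rows marked L gives the requested list; there are 4 such vertices.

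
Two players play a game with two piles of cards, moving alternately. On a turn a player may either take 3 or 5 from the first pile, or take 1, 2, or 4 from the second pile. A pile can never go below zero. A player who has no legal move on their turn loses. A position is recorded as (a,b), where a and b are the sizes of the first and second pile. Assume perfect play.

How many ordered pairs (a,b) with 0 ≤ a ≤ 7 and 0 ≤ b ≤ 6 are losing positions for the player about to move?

Label each position W (a win for the player to move) or L (a loss). A position with no legal move is L; any other position is W exactly when some move reaches an L, and L when every move reaches a W.
Every move lowers a or b (never raises either), so fill the grid row by row in increasing a, and left to right within a row: each cell's successors are then already labelled.
      b=0  b=1  b=2  b=3  b=4  b=5  b=6
a=0:    L    W    W    L    W    W    L
a=1:    L    W    W    L    W    W    L
a=2:    L    W    W    L    W    W    L
a=3:    W    L    W    W    L    W    W
a=4:    W    L    W    W    L    W    W
a=5:    W    L    W    W    L    W    W
a=6:    W    W    L    W    W    L    W
a=7:    W    W    L    W    W    L    W
Cells with no legal move (terminal, hence L): (0,0), (1,0), (2,0).
The remaining L cells, each justified by listing all of its moves:
(0,3): moves to (0,2)(W), (0,1)(W); every one is W ⇒ L
(0,6): moves to (0,5)(W), (0,4)(W), (0,2)(W); every one is W ⇒ L
(1,3): moves to (1,2)(W), (1,1)(W); every one is W ⇒ L
(1,6): moves to (1,5)(W), (1,4)(W), (1,2)(W); every one is W ⇒ L
(2,3): moves to (2,2)(W), (2,1)(W); every one is W ⇒ L
(2,6): moves to (2,5)(W), (2,4)(W), (2,2)(W); every one is W ⇒ L
(3,1): moves to (0,1)(W), (3,0)(W); every one is W ⇒ L
(3,4): moves to (0,4)(W), (3,3)(W), (3,2)(W), (3,0)(W); every one is W ⇒ L
(4,1): moves to (1,1)(W), (4,0)(W); every one is W ⇒ L
(4,4): moves to (1,4)(W), (4,3)(W), (4,2)(W), (4,0)(W); every one is W ⇒ L
(5,1): moves to (2,1)(W), (0,1)(W), (5,0)(W); every one is W ⇒ L
(5,4): moves to (2,4)(W), (0,4)(W), (5,3)(W), (5,2)(W), (5,0)(W); every one is W ⇒ L
(6,2): moves to (3,2)(W), (1,2)(W), (6,1)(W), (6,0)(W); every one is W ⇒ L
(6,5): moves to (3,5)(W), (1,5)(W), (6,4)(W), (6,3)(W), (6,1)(W); every one is W ⇒ L
(7,2): moves to (4,2)(W), (2,2)(W), (7,1)(W), (7,0)(W); every one is W ⇒ L
(7,5): moves to (4,5)(W), (2,5)(W), (7,4)(W), (7,3)(W), (7,1)(W); every one is W ⇒ L
Every other cell has at least one move into one of the L cells above, so it is W.
L cells per row: a=0: 3, a=1: 3, a=2: 3, a=3: 2, a=4: 2, a=5: 2, a=6: 2, a=7: 2; total 19.

19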